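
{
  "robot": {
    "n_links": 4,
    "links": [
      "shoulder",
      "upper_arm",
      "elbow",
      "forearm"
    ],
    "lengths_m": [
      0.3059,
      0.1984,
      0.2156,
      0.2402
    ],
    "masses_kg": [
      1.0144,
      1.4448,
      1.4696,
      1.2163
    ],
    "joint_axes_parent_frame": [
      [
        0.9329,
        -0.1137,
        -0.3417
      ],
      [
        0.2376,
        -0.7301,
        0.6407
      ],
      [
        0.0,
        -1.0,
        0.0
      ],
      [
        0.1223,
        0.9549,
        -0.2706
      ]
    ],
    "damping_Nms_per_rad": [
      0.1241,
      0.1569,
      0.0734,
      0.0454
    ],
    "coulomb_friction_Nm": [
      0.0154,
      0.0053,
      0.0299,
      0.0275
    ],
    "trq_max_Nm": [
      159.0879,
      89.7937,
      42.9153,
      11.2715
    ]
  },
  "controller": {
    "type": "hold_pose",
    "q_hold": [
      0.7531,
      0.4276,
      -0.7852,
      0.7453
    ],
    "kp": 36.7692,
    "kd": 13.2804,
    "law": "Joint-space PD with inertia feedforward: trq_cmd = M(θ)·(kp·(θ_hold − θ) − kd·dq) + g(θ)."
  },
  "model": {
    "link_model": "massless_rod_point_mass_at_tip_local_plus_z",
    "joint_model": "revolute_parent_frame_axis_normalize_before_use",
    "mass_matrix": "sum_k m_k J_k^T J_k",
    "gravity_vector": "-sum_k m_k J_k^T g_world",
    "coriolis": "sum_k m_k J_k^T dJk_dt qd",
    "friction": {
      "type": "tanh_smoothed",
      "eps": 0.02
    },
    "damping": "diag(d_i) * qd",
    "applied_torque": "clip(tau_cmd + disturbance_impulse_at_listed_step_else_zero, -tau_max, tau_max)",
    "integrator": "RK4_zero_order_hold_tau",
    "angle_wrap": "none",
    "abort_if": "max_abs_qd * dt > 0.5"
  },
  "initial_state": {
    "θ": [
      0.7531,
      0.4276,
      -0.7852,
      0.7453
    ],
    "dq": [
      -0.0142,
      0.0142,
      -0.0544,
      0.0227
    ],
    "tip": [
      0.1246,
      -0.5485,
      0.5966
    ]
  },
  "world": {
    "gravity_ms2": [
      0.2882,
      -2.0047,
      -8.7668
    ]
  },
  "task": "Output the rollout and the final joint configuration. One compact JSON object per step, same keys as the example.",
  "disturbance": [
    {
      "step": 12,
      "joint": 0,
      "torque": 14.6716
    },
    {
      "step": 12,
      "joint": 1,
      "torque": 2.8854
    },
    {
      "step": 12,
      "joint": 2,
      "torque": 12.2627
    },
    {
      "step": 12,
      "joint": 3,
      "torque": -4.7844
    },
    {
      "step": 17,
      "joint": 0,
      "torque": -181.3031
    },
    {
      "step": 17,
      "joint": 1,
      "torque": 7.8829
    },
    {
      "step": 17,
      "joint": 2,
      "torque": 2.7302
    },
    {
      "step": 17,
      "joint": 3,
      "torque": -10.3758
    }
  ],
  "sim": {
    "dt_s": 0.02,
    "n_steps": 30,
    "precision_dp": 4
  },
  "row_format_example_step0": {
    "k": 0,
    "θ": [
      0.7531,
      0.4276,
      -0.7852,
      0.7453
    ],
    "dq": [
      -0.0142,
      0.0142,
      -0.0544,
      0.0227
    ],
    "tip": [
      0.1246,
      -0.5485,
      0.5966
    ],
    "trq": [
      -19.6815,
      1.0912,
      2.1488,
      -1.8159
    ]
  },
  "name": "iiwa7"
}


{"k":1,"\u03b8":[0.7529,0.4278,-0.7861,0.7456],"dq":[-0.0106,0.0041,-0.0332,0.0131],"tip":[0.1249,-0.5482,0.5965],"trq":[-19.7791,1.0573,2.0934,-1.7946]}
{"k":2,"\u03b8":[0.7527,0.4278,-0.7866,0.7459],"dq":[-0.0079,-0.0021,-0.0175,0.0087],"tip":[0.1252,-0.5479,0.5965],"trq":[-19.8572,1.0293,2.0507,-1.7793]}
{"k":3,"\u03b8":[0.7525,0.4277,-0.7868,0.746],"dq":[-0.0056,-0.0045,-0.0084,0.0049],"tip":[0.1253,-0.5478,0.5964],"trq":[-19.9195,1.0063,2.0193,-1.7684]}
{"k":4,"\u03b8":[0.7524,0.4276,-0.787,0.7461],"dq":[-0.0037,-0.0046,-0.0037,0.0022],"tip":[0.1254,-0.5477,0.5964],"trq":[-19.9691,0.9876,1.9965,-1.7608]}
{"k":5,"\u03b8":[0.7524,0.4276,-0.787,0.7461],"dq":[-0.0022,-0.0037,-0.0011,0.0006],"tip":[0.1255,-0.5477,0.5964],"trq":[-20.0083,0.9726,1.9798,-1.7556]}
{"k":6,"\u03b8":[0.7523,0.4275,-0.787,0.7461],"dq":[-0.0011,-0.0025,0.0003,-0.0003],"tip":[0.1255,-0.5476,0.5964],"trq":[-20.0394,0.9605,1.9672,-1.752]}
{"k":7,"\u03b8":[0.7523,0.4275,-0.787,0.7461],"dq":[-0.0002,-0.0014,0.0011,-0.0008],"tip":[0.1255,-0.5476,0.5965],"trq":[-20.0639,0.9509,1.9575,-1.7493]}
{"k":8,"\u03b8":[0.7523,0.4274,-0.787,0.7461],"dq":[0.0004,-0.0005,0.0016,-0.001],"tip":[0.1255,-0.5476,0.5965],"trq":[-20.0832,0.9432,1.95,-1.7472]}
{"k":9,"\u03b8":[0.7523,0.4274,-0.7869,0.7461],"dq":[0.0009,0.0003,0.0019,-0.0012],"tip":[0.1255,-0.5477,0.5965],"trq":[-20.0984,0.9371,1.9441,-1.7457]}
{"k":10,"\u03b8":[0.7524,0.4274,-0.7869,0.746],"dq":[0.0012,0.0008,0.0021,-0.0012],"tip":[0.1255,-0.5477,0.5965],"trq":[-20.1103,0.9322,1.9394,-1.7444]}
{"k":11,"\u03b8":[0.7524,0.4275,-0.7868,0.746],"dq":[0.0015,0.0012,0.0021,-0.0012],"tip":[0.1255,-0.5477,0.5965],"trq":[-20.1196,0.9282,1.9356,-1.7435]}
{"k":12,"\u03b8":[0.7524,0.4275,-0.7868,0.746],"dq":[0.0016,0.0015,0.0022,-0.0012],"tip":[0.1254,-0.5477,0.5965],"trq":[-5.4554,3.8104,14.1954,-6.5271]}
{"k":13,"\u03b8":[0.7525,0.4114,-0.7625,0.7488],"dq":[0.0143,-1.6118,2.4159,0.2591],"tip":[0.1234,-0.5525,0.5973],"trq":[-24.2151,0.1008,-1.3524,-0.4349]}
{"k":14,"\u03b8":[0.753,0.3842,-0.7223,0.7515],"dq":[0.0316,-1.1059,1.604,0.0131],"tip":[0.1199,-0.5605,0.5987],"trq":[-23.4657,0.2203,-0.5071,-0.7267]}
{"k":15,"\u03b8":[0.7537,0.3658,-0.6959,0.7508],"dq":[0.0333,-0.7275,1.0366,-0.0734],"tip":[0.1172,-0.5659,0.5999],"trq":[-22.8491,0.335,0.1179,-0.9647]}
{"k":16,"\u03b8":[0.7543,0.3541,-0.6792,0.7491],"dq":[0.0289,-0.4491,0.634,-0.0951],"tip":[0.1154,-0.5695,0.6007],"trq":[-22.3486,0.4406,0.5848,-1.1523]}
{"k":17,"\u03b8":[0.7548,0.3471,-0.6694,0.7472],"dq":[0.0226,-0.248,0.3492,-0.088],"tip":[0.1142,-0.5718,0.6013],"trq":[-159.0879,8.4179,3.6664,-11.2715]}
{"k":18,"\u03b8":[0.7407,0.353,-0.6706,0.7211],"dq":[-1.4353,0.8099,-0.4447,-2.5522],"tip":[0.1128,-0.565,0.614],"trq":[15.9704,-1.5115,0.4278,1.3078]}
{"k":19,"\u03b8":[0.7158,0.3658,-0.677,0.6775],"dq":[-1.054,0.4822,-0.2063,-1.7883],"tip":[0.1111,-0.5516,0.6353],"trq":[8.332,-0.9113,0.7705,0.6204]}
{"k":20,"\u03b8":[0.6977,0.3735,-0.6799,0.6478],"dq":[-0.7535,0.304,-0.096,-1.1818],"tip":[0.1097,-0.5417,0.6501],"trq":[2.2554,-0.5208,1.0357,0.0847]}
{"k":21,"\u03b8":[0.685,0.3786,-0.6814,0.6287],"dq":[-0.518,0.2079,-0.0563,-0.7177],"tip":[0.1089,-0.5344,0.66],"trq":[-2.5782,-0.2562,1.2444,-0.3326]}
{"k":22,"\u03b8":[0.6765,0.3822,-0.6824,0.6179],"dq":[-0.3346,0.155,-0.0519,-0.371],"tip":[0.1085,-0.5293,0.6663],"trq":[-6.4223,-0.0674,1.4092,-0.6583]}
{"k":23,"\u03b8":[0.6712,0.3849,-0.6835,0.613],"dq":[-0.193,0.1238,-0.0622,-0.1168],"tip":[0.1084,-0.526,0.6699],"trq":[-9.4776,0.0747,1.5388,-0.9135]}
{"k":24,"\u03b8":[0.6685,0.3872,-0.6849,0.6125],"dq":[-0.0839,0.1045,-0.0835,0.0529],"tip":[0.1087,-0.5239,0.6714],"trq":[-11.9038,0.1873,1.6401,-1.1107]}
{"k":25,"\u03b8":[0.6676,0.3892,-0.687,0.6143],"dq":[0.0008,0.0949,-0.1256,0.1257],"tip":[0.1092,-0.5229,0.6714],"trq":[-13.8275,0.2807,1.7187,-1.2538]}
{"k":26,"\u03b8":[0.6683,0.391,-0.6898,0.6173],"dq":[0.0633,0.0851,-0.1536,0.1778],"tip":[0.1098,-0.5226,0.6704],"trq":[-15.3443,0.3606,1.7794,-1.3661]}
{"k":27,"\u03b8":[0.67,0.3926,-0.6931,0.6212],"dq":[0.1089,0.0754,-0.1712,0.2129],"tip":[0.1105,-0.5229,0.6687],"trq":[-16.5417,0.4302,1.826,-1.4539]}
{"k":28,"\u03b8":[0.6725,0.394,-0.6966,0.6257],"dq":[0.1411,0.0662,-0.1812,0.2347],"tip":[0.1112,-0.5237,0.6664],"trq":[-17.485,0.4915,1.8617,-1.5225]}
{"k":29,"\u03b8":[0.6755,0.3953,-0.7003,0.6305],"dq":[0.1629,0.0578,-0.1857,0.2467],"tip":[0.112,-0.5247,0.6637],"trq":[-18.2256,0.5456,1.8891,-1.5759]}
{"k":30,"\u03b8":[0.6789,0.3964,-0.704,0.6355],"dq":[0.1768,0.0505,-0.1862,0.2514],"tip":[0.1128,-0.526,0.6608]}
{"summary": "final \u03b8 (rad): 0.6789 0.3964 -0.7040 0.6355"}


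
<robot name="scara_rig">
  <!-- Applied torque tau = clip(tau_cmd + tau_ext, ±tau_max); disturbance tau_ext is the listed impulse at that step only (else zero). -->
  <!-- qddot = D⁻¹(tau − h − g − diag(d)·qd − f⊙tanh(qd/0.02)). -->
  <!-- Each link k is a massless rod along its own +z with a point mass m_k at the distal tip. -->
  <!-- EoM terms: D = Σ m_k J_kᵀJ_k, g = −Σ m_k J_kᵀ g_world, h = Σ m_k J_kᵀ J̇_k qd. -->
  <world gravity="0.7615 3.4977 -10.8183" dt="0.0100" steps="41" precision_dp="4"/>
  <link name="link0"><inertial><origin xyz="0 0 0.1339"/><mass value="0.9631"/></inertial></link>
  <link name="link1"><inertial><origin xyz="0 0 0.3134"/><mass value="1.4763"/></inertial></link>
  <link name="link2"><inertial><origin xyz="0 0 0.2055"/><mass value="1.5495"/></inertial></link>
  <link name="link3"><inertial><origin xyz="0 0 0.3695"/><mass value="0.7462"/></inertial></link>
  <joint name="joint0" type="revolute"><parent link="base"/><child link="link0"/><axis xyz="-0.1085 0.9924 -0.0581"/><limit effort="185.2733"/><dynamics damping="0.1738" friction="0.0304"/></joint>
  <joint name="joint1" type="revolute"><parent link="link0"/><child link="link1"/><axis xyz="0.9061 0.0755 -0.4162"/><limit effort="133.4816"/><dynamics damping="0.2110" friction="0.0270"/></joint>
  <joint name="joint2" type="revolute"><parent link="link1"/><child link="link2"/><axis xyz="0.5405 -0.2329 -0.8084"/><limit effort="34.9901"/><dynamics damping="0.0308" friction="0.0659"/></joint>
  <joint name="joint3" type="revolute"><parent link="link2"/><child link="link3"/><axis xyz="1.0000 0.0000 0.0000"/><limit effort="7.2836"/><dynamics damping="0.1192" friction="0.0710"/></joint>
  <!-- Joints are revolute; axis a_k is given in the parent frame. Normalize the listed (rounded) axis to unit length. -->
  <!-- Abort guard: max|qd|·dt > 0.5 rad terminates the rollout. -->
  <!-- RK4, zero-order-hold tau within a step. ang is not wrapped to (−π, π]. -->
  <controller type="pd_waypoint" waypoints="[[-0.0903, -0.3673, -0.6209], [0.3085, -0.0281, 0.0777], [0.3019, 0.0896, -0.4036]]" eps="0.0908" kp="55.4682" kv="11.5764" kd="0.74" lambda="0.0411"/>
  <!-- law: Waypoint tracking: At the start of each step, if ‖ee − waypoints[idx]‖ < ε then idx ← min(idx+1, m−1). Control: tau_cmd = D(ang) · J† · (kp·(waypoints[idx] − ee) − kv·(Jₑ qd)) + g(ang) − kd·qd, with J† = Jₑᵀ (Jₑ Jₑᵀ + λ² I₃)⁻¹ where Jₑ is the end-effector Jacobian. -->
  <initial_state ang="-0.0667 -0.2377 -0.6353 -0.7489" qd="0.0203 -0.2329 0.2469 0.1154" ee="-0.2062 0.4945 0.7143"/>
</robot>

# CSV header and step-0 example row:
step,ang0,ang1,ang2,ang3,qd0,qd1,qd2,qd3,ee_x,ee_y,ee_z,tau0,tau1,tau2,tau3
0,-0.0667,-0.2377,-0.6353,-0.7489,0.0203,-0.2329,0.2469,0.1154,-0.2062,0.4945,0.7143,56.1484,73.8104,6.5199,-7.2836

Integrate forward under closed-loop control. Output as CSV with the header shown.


step,ang0,ang1,ang2,ang3,qd0,qd1,qd2,qd3,ee_x,ee_y,ee_z,tau0,tau1,tau2,tau3
1,-0.0632,-0.2311,-0.6485,-0.7581,0.6724,1.5267,-2.8347,-1.9669,-0.2062,0.4929,0.7119,54.2633,63.3348,7.8694,-7.2836
2,-0.0537,-0.2100,-0.6807,-0.7915,1.2365,2.6808,-3.5667,-4.6996,-0.2059,0.4867,0.7051,48.9047,51.3114,6.9209,-7.2836
3,-0.0389,-0.1794,-0.7158,-0.8515,1.7351,3.4380,-3.4336,-7.2646,-0.2044,0.4765,0.6937,41.0565,38.8118,5.0675,-5.6093
4,-0.0193,-0.1426,-0.7500,-0.9328,2.1713,3.9163,-3.4128,-8.9615,-0.2014,0.4625,0.6784,33.1718,26.7218,3.2383,-3.9880
5,0.0042,-0.1023,-0.7844,-1.0274,2.5413,4.1411,-3.4647,-9.9244,-0.1970,0.4451,0.6603,26.0516,15.8371,1.6033,-2.9956
6,0.0312,-0.0608,-0.8191,-1.1292,2.8472,4.1497,-3.4733,-10.4299,-0.1914,0.4247,0.6401,19.6676,6.5100,0.1823,-2.3025
7,0.0609,-0.0201,-0.8536,-1.2346,3.0949,3.9852,-3.4295,-10.6449,-0.1847,0.4019,0.6184,13.9191,-1.2956,-1.0164,-1.7359
8,0.0928,0.0182,-0.8875,-1.3412,3.2891,3.6814,-3.3408,-10.6796,-0.1769,0.3774,0.5957,8.6255,-7.7737,-2.0156,-1.2052
9,0.1264,0.0529,-0.9202,-1.4475,3.4321,3.2614,-3.2128,-10.6072,-0.1684,0.3515,0.5722,3.5475,-13.1534,-2.8549,-0.6669
10,0.1612,0.0829,-0.9516,-1.5529,3.5229,2.7403,-3.0482,-10.4746,-0.1592,0.3249,0.5481,-1.5981,-17.6396,-3.5776,-0.1038
11,0.1966,0.1073,-0.9810,-1.6568,3.5577,2.1290,-2.8478,-10.3108,-0.1494,0.2978,0.5237,-7.1326,-21.3870,-4.2226,0.4865
12,0.2321,0.1251,-1.0083,-1.7589,3.5298,1.4366,-2.6128,-10.1323,-0.1392,0.2704,0.4991,-13.4094,-24.4920,-4.8210,1.0996
13,0.2669,0.1357,-1.0331,-1.8593,3.4305,0.6729,-2.3463,-9.9471,-0.1285,0.2430,0.4746,-20.7984,-26.9988,-5.3944,1.7284
14,0.3003,0.1383,-1.0551,-1.9577,3.2492,-0.1495,-2.0548,-9.7578,-0.1175,0.2157,0.4504,-29.6583,-28.9230,-5.9570,2.3656
15,0.3314,0.1325,-1.0741,-2.0543,2.9745,-1.0140,-1.7497,-9.5640,-0.1061,0.1886,0.4269,-40.3079,-30.2895,-6.5195,3.0051
16,0.3592,0.1179,-1.0900,-2.1489,2.5933,-1.9037,-1.4426,-9.3662,-0.0943,0.1620,0.4044,-53.0258,-31.1577,-7.0982,3.6447
17,0.3827,0.0944,-1.1028,-2.2416,2.0911,-2.7993,-1.1474,-9.1676,-0.0820,0.1360,0.3831,-68.1040,-31.6654,-7.7210,4.2864
18,0.4003,0.0619,-1.1128,-2.3323,1.4492,-3.6835,-0.8725,-8.9782,-0.0693,0.1109,0.3634,-85.9930,-31.9956,-8.4339,4.9399
19,0.4108,0.0208,-1.1201,-2.4212,0.6397,-4.5423,-0.6124,-8.8207,-0.0562,0.0870,0.3457,-107.5338,-32.2702,-9.2988,5.6273
20,0.4120,-0.0288,-1.1247,-2.5090,-0.3831,-5.3628,-0.3324,-8.7388,-0.0427,0.0646,0.3303,-134.2736,-32.2296,-10.3596,6.3913
21,0.4017,-0.0863,-1.1261,-2.5967,-1.6978,-6.1208,0.0525,-8.8094,-0.0290,0.0443,0.3175,-168.5867,-30.0780,-11.4480,7.2836
22,0.3760,-0.1506,-1.1224,-2.6864,-3.4417,-6.7379,0.7315,-9.1679,-0.0156,0.0266,0.3077,-185.2733,-17.1286,-11.1269,7.2836
23,0.3314,-0.2190,-1.1109,-2.7810,-5.5008,-6.9123,1.6549,-9.8159,-0.0028,0.0118,0.3019,-185.2733,47.8526,-0.5061,7.2836
24,0.2645,-0.2816,-1.0830,-2.8843,-7.9138,-5.6051,4.1555,-10.9351,0.0085,0.0001,0.3011,-2.8254,133.4816,34.9901,7.2836
25,0.1811,-0.3298,-0.9844,-3.0043,-8.7049,-4.2563,16.5375,-13.1709,0.0185,-0.0061,0.3043,185.2733,133.4816,34.9901,7.2836
26,0.1057,-0.3684,-0.7725,-3.1317,-6.2492,-3.6894,26.4989,-12.4475,0.0254,-0.0079,0.3106,178.4638,133.4816,25.8376,7.2836
27,0.0583,-0.3976,-0.4962,-3.2426,-3.2407,-2.1791,28.9509,-9.9515,0.0261,-0.0114,0.3167,129.4439,133.4816,14.8145,7.2836
28,0.0348,-0.3953,-0.2757,-3.3111,-1.6475,2.6819,15.2532,-3.8789,0.0209,-0.0185,0.3181,95.4746,133.4816,18.7631,6.4720
29,0.0226,-0.3494,-0.1580,-3.3313,-0.8178,6.4153,8.7787,-0.3314,0.0145,-0.0262,0.3139,68.2173,133.4816,22.0833,2.0407
30,0.0187,-0.2732,-0.0645,-3.3312,0.0929,8.7744,10.2628,0.2380,0.0099,-0.0329,0.3059,39.7563,133.4816,21.9780,-0.0509
31,0.0236,-0.1729,0.0453,-3.3276,0.9347,11.2660,11.9926,0.3603,0.0078,-0.0388,0.2962,1.8789,133.4816,23.0518,-1.8705
32,0.0366,-0.0469,0.1743,-3.3249,1.7651,13.9699,14.0078,0.0875,0.0088,-0.0445,0.2859,-49.2738,133.4816,24.1748,-3.3986
33,0.0570,0.1096,0.3115,-3.3222,2.3940,17.3656,13.4760,0.4256,0.0131,-0.0512,0.2758,-102.3757,133.4816,24.2259,-5.2249
34,0.0814,0.3041,0.4162,-3.3078,2.5745,21.5418,7.3634,2.5110,0.0205,-0.0603,0.2665,-96.2301,96.3187,15.5315,-7.2836
35,0.1078,0.5381,0.4326,-3.2654,2.8041,25.2277,-4.2806,6.0713,0.0304,-0.0739,0.2578,41.4521,-93.7307,-9.4577,-7.2836
36,0.1483,0.7857,0.3696,-3.2068,5.4262,24.3673,-8.3487,5.6602,0.0407,-0.0911,0.2476,101.3019,-133.4816,-19.7108,-7.2836
37,0.2250,1.0256,0.2638,-3.1544,10.3168,23.7988,-12.7691,4.7766,0.0506,-0.1082,0.2322,55.6819,-105.7253,-8.2231,-7.2836
38,0.3629,1.2654,0.1310,-3.1155,18.0047,24.5478,-14.4187,3.1363,0.0604,-0.1216,0.2094,-9.1794,-33.9610,6.4935,-7.2836
39,0.6001,1.5326,-0.0451,-3.0834,30.9173,29.8768,-23.0503,3.7757,0.0694,-0.1268,0.1797,-78.2677,54.7695,30.9288,-7.0090
40,0.9545,1.8531,-0.3174,-3.0410,32.7698,29.5673,-25.3599,3.4310,0.0725,-0.1146,0.1539,-43.5546,4.8721,27.8379,-4.4684
41,1.1619,2.0536,-0.4021,-3.0467,10.9027,11.9097,8.9954,-4.6223,0.0676,-0.0997,0.1418,,,,


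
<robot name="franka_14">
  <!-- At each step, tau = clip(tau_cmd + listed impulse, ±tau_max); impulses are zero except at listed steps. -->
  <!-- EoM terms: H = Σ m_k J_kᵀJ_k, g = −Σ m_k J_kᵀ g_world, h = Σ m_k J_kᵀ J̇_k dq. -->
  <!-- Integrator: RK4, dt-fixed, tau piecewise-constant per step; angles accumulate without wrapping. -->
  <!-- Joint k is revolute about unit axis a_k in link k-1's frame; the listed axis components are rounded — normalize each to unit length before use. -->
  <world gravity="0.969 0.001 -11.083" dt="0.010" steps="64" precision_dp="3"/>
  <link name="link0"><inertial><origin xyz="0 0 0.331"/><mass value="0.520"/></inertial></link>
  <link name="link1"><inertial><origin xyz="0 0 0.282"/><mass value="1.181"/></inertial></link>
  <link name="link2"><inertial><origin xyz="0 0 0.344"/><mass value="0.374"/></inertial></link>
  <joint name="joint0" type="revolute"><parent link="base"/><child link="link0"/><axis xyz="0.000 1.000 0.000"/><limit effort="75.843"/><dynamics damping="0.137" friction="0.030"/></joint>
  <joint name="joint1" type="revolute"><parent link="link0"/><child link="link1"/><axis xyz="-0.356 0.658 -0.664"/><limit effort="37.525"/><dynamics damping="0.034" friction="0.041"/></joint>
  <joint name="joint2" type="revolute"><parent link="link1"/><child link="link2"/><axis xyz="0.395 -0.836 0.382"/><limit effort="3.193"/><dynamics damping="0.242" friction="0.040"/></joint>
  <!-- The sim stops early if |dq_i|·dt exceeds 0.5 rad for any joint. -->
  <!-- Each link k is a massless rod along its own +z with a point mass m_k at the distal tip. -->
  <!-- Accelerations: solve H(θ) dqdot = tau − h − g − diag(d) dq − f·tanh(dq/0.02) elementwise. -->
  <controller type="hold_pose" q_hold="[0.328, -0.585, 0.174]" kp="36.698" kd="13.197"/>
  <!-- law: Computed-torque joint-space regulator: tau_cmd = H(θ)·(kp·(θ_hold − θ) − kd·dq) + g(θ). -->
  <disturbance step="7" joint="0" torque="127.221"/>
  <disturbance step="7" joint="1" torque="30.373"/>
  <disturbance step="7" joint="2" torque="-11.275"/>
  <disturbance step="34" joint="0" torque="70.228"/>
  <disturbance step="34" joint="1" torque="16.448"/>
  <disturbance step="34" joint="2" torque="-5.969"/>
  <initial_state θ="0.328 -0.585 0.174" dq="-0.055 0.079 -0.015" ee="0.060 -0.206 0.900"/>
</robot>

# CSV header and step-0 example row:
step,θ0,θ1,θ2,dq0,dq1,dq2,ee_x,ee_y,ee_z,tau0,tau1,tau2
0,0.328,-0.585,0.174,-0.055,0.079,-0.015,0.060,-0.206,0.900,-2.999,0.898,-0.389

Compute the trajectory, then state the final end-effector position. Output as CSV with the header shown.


step,θ0,θ1,θ2,dq0,dq1,dq2,ee_x,ee_y,ee_z,tau0,tau1,tau2
1,0.327,-0.584,0.174,-0.046,0.064,-0.010,0.060,-0.206,0.901,-3.037,0.905,-0.393
2,0.327,-0.584,0.174,-0.038,0.050,-0.008,0.060,-0.206,0.901,-3.072,0.910,-0.397
3,0.327,-0.583,0.174,-0.031,0.038,-0.008,0.060,-0.205,0.901,-3.103,0.916,-0.400
4,0.326,-0.583,0.174,-0.025,0.027,-0.007,0.060,-0.205,0.901,-3.131,0.920,-0.402
5,0.326,-0.583,0.174,-0.020,0.018,-0.006,0.059,-0.205,0.901,-3.156,0.924,-0.404
6,0.326,-0.583,0.174,-0.015,0.012,-0.005,0.059,-0.205,0.901,-3.179,0.926,-0.406
7,0.326,-0.582,0.173,-0.012,0.007,-0.003,0.059,-0.205,0.901,75.843,31.300,-3.193
8,0.329,-0.563,0.202,0.597,3.734,5.599,0.061,-0.205,0.900,-13.858,-3.193,0.049
9,0.334,-0.530,0.250,0.514,2.892,4.021,0.066,-0.203,0.899,-12.881,-2.876,0.136
10,0.339,-0.505,0.284,0.445,2.237,2.859,0.070,-0.202,0.898,-11.995,-2.578,0.180
11,0.343,-0.485,0.309,0.385,1.725,2.004,0.075,-0.200,0.897,-11.192,-2.299,0.192
12,0.347,-0.470,0.325,0.333,1.323,1.374,0.079,-0.198,0.897,-10.463,-2.040,0.182
13,0.350,-0.458,0.337,0.285,1.006,0.911,0.082,-0.196,0.897,-9.800,-1.800,0.159
14,0.353,-0.450,0.344,0.242,0.753,0.570,0.086,-0.195,0.897,-9.199,-1.579,0.126
15,0.355,-0.443,0.348,0.204,0.552,0.320,0.089,-0.193,0.897,-8.653,-1.375,0.087
16,0.357,-0.438,0.351,0.169,0.390,0.137,0.091,-0.192,0.897,-8.158,-1.188,0.047
17,0.358,-0.435,0.351,0.137,0.260,0.007,0.093,-0.191,0.897,-7.708,-1.015,0.004
18,0.360,-0.433,0.351,0.108,0.171,-0.051,0.095,-0.190,0.897,-7.300,-0.858,-0.045
19,0.360,-0.432,0.350,0.082,0.101,-0.084,0.097,-0.190,0.897,-6.930,-0.714,-0.093
20,0.361,-0.431,0.349,0.059,0.041,-0.108,0.098,-0.189,0.898,-6.595,-0.582,-0.138
21,0.362,-0.431,0.348,0.038,-0.005,-0.119,0.098,-0.189,0.898,-6.291,-0.464,-0.179
22,0.362,-0.431,0.347,0.017,-0.032,-0.113,0.099,-0.189,0.898,-6.016,-0.363,-0.216
23,0.362,-0.431,0.346,-0.000,-0.054,-0.105,0.099,-0.189,0.898,-5.769,-0.273,-0.249
24,0.362,-0.432,0.345,-0.015,-0.073,-0.099,0.099,-0.189,0.898,-5.548,-0.191,-0.280
25,0.362,-0.433,0.344,-0.028,-0.091,-0.095,0.099,-0.189,0.898,-5.350,-0.116,-0.307
26,0.361,-0.434,0.343,-0.039,-0.107,-0.091,0.098,-0.189,0.898,-5.171,-0.047,-0.331
27,0.361,-0.435,0.342,-0.048,-0.120,-0.088,0.098,-0.189,0.898,-5.009,0.015,-0.353
28,0.360,-0.436,0.341,-0.056,-0.131,-0.085,0.097,-0.190,0.898,-4.862,0.072,-0.373
29,0.360,-0.438,0.341,-0.063,-0.141,-0.083,0.096,-0.190,0.898,-4.729,0.124,-0.391
30,0.359,-0.439,0.340,-0.068,-0.148,-0.081,0.096,-0.190,0.898,-4.608,0.171,-0.408
31,0.358,-0.441,0.339,-0.073,-0.155,-0.079,0.095,-0.191,0.898,-4.499,0.214,-0.422
32,0.358,-0.442,0.338,-0.077,-0.160,-0.077,0.094,-0.191,0.898,-4.400,0.254,-0.435
33,0.357,-0.444,0.337,-0.079,-0.164,-0.076,0.093,-0.191,0.898,-4.311,0.290,-0.447
34,0.356,-0.445,0.337,-0.082,-0.167,-0.074,0.092,-0.192,0.898,65.999,16.772,-3.193
35,0.360,-0.444,0.344,0.794,0.427,1.547,0.094,-0.193,0.897,-13.601,-1.856,-0.070
36,0.367,-0.441,0.357,0.682,0.212,1.036,0.098,-0.194,0.895,-12.631,-1.619,-0.073
37,0.373,-0.439,0.366,0.582,0.055,0.660,0.103,-0.196,0.893,-11.752,-1.401,-0.087
38,0.379,-0.439,0.371,0.489,-0.049,0.395,0.106,-0.197,0.892,-10.956,-1.206,-0.109
39,0.383,-0.440,0.374,0.405,-0.113,0.211,0.109,-0.198,0.891,-10.236,-1.034,-0.134
40,0.387,-0.442,0.375,0.329,-0.159,0.075,0.112,-0.198,0.890,-9.585,-0.876,-0.161
41,0.390,-0.443,0.375,0.262,-0.185,-0.014,0.114,-0.199,0.890,-8.995,-0.732,-0.191
42,0.392,-0.445,0.375,0.201,-0.186,-0.044,0.116,-0.200,0.889,-8.462,-0.602,-0.227
43,0.394,-0.447,0.375,0.147,-0.184,-0.062,0.117,-0.200,0.889,-7.980,-0.483,-0.261
44,0.395,-0.449,0.374,0.100,-0.180,-0.076,0.118,-0.201,0.889,-7.545,-0.375,-0.292
45,0.396,-0.451,0.373,0.058,-0.176,-0.086,0.118,-0.201,0.888,-7.151,-0.278,-0.321
46,0.396,-0.452,0.372,0.022,-0.171,-0.093,0.118,-0.201,0.888,-6.795,-0.189,-0.347
47,0.396,-0.454,0.371,-0.009,-0.167,-0.098,0.118,-0.202,0.888,-6.475,-0.108,-0.370
48,0.396,-0.456,0.370,-0.035,-0.164,-0.102,0.117,-0.202,0.888,-6.191,-0.035,-0.392
49,0.396,-0.457,0.369,-0.058,-0.160,-0.105,0.117,-0.203,0.888,-5.934,0.031,-0.411
50,0.395,-0.459,0.368,-0.077,-0.157,-0.107,0.116,-0.203,0.888,-5.702,0.091,-0.429
51,0.394,-0.461,0.367,-0.094,-0.153,-0.108,0.115,-0.203,0.888,-5.492,0.146,-0.444
52,0.393,-0.462,0.366,-0.108,-0.150,-0.109,0.114,-0.204,0.888,-5.303,0.196,-0.459
53,0.392,-0.463,0.365,-0.120,-0.146,-0.109,0.113,-0.204,0.888,-5.131,0.241,-0.471
54,0.391,-0.465,0.364,-0.129,-0.142,-0.109,0.111,-0.204,0.888,-4.975,0.282,-0.483
55,0.389,-0.466,0.363,-0.137,-0.139,-0.108,0.110,-0.204,0.889,-4.835,0.320,-0.493
56,0.388,-0.468,0.362,-0.144,-0.135,-0.108,0.108,-0.205,0.889,-4.707,0.354,-0.503
57,0.387,-0.469,0.361,-0.149,-0.131,-0.107,0.107,-0.205,0.889,-4.592,0.385,-0.511
58,0.385,-0.470,0.360,-0.153,-0.128,-0.106,0.106,-0.205,0.889,-4.487,0.413,-0.518
59,0.384,-0.472,0.358,-0.156,-0.125,-0.105,0.104,-0.205,0.889,-4.393,0.439,-0.525
60,0.382,-0.473,0.357,-0.157,-0.121,-0.104,0.102,-0.206,0.889,-4.307,0.462,-0.531
61,0.380,-0.474,0.356,-0.158,-0.118,-0.103,0.101,-0.206,0.889,-4.229,0.483,-0.536
62,0.379,-0.475,0.355,-0.159,-0.115,-0.102,0.099,-0.206,0.889,-4.159,0.503,-0.541
63,0.377,-0.476,0.354,-0.158,-0.112,-0.100,0.098,-0.206,0.890,-4.095,0.521,-0.545
64,0.376,-0.477,0.353,-0.157,-0.109,-0.099,0.096,-0.206,0.890,,,
# final ee position (m): 0.096 -0.206 0.890


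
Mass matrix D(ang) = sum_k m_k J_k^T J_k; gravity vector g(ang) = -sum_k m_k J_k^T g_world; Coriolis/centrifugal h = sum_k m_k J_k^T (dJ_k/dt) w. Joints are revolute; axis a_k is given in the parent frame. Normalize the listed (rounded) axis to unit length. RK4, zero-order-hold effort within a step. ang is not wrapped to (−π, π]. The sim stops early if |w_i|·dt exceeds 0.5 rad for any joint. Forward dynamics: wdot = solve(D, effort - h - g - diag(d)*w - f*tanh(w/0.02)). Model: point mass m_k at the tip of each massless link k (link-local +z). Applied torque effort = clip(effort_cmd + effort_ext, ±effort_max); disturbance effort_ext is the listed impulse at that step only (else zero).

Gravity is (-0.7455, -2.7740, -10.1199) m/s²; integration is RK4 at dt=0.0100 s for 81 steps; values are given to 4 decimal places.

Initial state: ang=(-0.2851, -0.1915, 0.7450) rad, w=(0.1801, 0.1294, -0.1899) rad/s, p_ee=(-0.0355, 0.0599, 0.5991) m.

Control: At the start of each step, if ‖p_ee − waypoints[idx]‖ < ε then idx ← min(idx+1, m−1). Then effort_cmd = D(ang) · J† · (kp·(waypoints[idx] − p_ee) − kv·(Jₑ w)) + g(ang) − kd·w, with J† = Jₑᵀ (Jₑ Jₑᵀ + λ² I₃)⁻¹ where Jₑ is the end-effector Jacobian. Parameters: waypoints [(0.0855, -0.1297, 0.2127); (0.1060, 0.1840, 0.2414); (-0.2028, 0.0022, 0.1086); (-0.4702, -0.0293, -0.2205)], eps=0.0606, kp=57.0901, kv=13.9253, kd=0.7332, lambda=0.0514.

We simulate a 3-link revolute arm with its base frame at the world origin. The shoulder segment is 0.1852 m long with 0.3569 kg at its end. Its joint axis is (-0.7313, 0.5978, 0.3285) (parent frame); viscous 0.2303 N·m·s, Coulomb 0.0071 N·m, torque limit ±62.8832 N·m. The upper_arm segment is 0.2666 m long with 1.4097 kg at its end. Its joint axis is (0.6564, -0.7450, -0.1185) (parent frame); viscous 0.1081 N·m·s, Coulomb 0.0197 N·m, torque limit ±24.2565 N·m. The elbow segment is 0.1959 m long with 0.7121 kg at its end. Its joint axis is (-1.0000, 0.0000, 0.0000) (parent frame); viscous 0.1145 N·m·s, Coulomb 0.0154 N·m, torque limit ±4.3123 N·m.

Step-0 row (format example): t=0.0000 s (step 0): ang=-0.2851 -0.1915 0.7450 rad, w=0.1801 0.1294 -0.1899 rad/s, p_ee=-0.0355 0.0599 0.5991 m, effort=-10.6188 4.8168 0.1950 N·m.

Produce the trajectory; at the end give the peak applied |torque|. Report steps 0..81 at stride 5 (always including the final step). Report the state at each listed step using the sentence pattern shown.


t=0.0500 s (step 5): ang=-0.3635 -0.2644 0.7989 rad, w=-2.1193 -1.5768 1.5358 rad/s, p_ee=-0.0388 0.0534 0.5897 m, effort=-1.3090 1.5454 -0.8411 N·m.
t=0.1000 s (step 10): ang=-0.4761 -0.3386 0.8743 rad, w=-2.3309 -1.4264 1.4527 rad/s, p_ee=-0.0527 0.0362 0.5762 m, effort=3.2701 -1.2706 -0.4810 N·m.
t=0.1500 s (step 15): ang=-0.5928 -0.4094 0.9441 rad, w=-2.3200 -1.4250 1.3442 rad/s, p_ee=-0.0688 0.0165 0.5611 m, effort=5.5318 -2.5780 -0.3368 N·m.
t=0.2000 s (step 20): ang=-0.7066 -0.4823 1.0090 rad, w=-2.2261 -1.5025 1.2549 rad/s, p_ee=-0.0831 -0.0012 0.5444 m, effort=6.6171 -3.1183 -0.3313 N·m.
t=0.2500 s (step 25): ang=-0.8150 -0.5601 1.0695 rad, w=-2.1079 -1.6176 1.1659 rad/s, p_ee=-0.0939 -0.0153 0.5264 m, effort=7.0814 -3.2612 -0.3907 N·m.
t=0.3000 s (step 30): ang=-0.9174 -0.6442 1.1254 rad, w=-1.9928 -1.7473 1.0653 rad/s, p_ee=-0.1009 -0.0256 0.5075 m, effort=7.1957 -3.1897 -0.4769 N·m.
t=0.3500 s (step 35): ang=-1.0145 -0.7348 1.1758 rad, w=-1.8939 -1.8783 0.9485 rad/s, p_ee=-0.1044 -0.0324 0.4884 m, effort=7.0987 -2.9980 -0.5710 N·m.
t=0.4000 s (step 40): ang=-1.1071 -0.8318 1.2199 rad, w=-1.8179 -2.0019 0.8156 rad/s, p_ee=-0.1050 -0.0363 0.4691 m, effort=6.8688 -2.7391 -0.6631 N·m.
t=0.4500 s (step 45): ang=-1.1967 -0.9347 1.2571 rad, w=-1.7677 -2.1113 0.6695 rad/s, p_ee=-0.1035 -0.0378 0.4500 m, effort=6.5582 -2.4474 -0.7480 N·m.
t=0.5000 s (step 50): ang=-1.2843 -1.0426 1.2867 rad, w=-1.7434 -2.2006 0.5144 rad/s, p_ee=-0.1004 -0.0375 0.4312 m, effort=6.2074 -2.1490 -0.8224 N·m.
t=0.5500 s (step 55): ang=-1.3714 -1.1543 1.3084 rad, w=-1.7426 -2.2646 0.3557 rad/s, p_ee=-0.0965 -0.0358 0.4128 m, effort=5.8509 -1.8660 -0.8849 N·m.
t=0.6000 s (step 60): ang=-1.4589 -1.2685 1.3223 rad, w=-1.7606 -2.2991 0.1987 rad/s, p_ee=-0.0922 -0.0333 0.3949 m, effort=5.5160 -1.6178 -0.9347 N·m.
t=0.6500 s (step 65): ang=-1.5477 -1.3837 1.3284 rad, w=-1.7900 -2.3017 0.0486 rad/s, p_ee=-0.0881 -0.0302 0.3778 m, effort=5.2205 -1.4193 -0.9713 N·m.
t=0.7000 s (step 70): ang=-1.6379 -1.4980 1.3278 rad, w=-1.8181 -2.2659 -0.0671 rad/s, p_ee=-0.0843 -0.0268 0.3615 m, effort=4.9696 -1.2808 -1.0187 N·m.
t=0.7500 s (step 75): ang=-1.7295 -1.6100 1.3213 rad, w=-1.8432 -2.2072 -0.1888 rad/s, p_ee=-0.0809 -0.0233 0.3463 m, effort=4.7592 -1.1982 -1.0341 N·m.
t=0.8000 s (step 80): ang=-1.8220 -1.7184 1.3091 rad, w=-1.8513 -2.1223 -0.2985 rad/s, p_ee=-0.0781 -0.0198 0.3324 m, effort=4.5767 -1.1740 -1.0328 N·m.
t=0.8100 s (step 81): ang=-1.8405 -1.7395 1.3060 rad, w=-1.8502 -2.1027 -0.3186 rad/s, p_ee=-0.0775 -0.0191 0.3298 m.
max |effort| (N·m): 10.6188


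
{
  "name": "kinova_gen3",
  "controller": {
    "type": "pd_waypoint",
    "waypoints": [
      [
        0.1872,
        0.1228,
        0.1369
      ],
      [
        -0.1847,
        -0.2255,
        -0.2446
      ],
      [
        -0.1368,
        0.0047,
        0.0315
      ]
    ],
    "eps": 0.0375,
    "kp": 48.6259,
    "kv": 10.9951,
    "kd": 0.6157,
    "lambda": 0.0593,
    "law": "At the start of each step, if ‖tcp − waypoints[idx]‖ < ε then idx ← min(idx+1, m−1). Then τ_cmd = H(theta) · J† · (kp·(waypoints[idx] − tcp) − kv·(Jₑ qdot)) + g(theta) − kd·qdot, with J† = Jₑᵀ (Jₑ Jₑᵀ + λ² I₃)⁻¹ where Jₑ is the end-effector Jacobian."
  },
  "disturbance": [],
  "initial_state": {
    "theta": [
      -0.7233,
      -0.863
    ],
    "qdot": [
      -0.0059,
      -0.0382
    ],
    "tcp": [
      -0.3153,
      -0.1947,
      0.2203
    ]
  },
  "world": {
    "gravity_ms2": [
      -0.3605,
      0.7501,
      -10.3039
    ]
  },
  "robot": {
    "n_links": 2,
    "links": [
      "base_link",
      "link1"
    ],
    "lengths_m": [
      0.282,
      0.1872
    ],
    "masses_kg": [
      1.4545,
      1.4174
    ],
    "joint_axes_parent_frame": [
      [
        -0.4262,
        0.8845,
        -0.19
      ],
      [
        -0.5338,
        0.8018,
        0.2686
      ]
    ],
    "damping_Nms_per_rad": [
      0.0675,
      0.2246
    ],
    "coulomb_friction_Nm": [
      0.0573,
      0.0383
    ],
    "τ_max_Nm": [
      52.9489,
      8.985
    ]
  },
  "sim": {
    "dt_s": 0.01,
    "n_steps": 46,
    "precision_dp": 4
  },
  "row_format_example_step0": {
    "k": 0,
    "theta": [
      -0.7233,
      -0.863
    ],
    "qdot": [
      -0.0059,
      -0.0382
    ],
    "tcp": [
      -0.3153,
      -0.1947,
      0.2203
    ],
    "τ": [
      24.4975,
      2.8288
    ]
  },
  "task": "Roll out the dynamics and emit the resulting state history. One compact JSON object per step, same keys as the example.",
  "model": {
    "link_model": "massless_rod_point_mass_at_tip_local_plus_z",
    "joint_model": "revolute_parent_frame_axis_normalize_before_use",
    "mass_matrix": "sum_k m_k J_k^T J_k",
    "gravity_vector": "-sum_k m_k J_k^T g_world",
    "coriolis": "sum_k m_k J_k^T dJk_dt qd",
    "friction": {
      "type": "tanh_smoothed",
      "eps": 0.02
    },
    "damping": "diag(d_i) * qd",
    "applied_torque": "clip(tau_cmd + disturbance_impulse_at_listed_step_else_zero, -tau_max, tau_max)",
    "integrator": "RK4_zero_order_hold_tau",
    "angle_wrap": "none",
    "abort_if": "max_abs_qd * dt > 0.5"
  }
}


{"k":1,"theta":[-0.7189,-0.872],"qdot":[0.8794,-1.7331],"tcp":[-0.3148,-0.194,0.2202],"\u03c4":[22.3523,3.7275]}
{"k":2,"theta":[-0.707,-0.8938],"qdot":[1.4952,-2.6014],"tcp":[-0.3131,-0.192,0.2206],"\u03c4":[20.3403,3.9734]}
{"k":3,"theta":[-0.6898,-0.922],"qdot":[1.9471,-3.0261],"tcp":[-0.3107,-0.189,0.2217],"\u03c4":[18.4922,3.9038]}
{"k":4,"theta":[-0.6685,-0.9533],"qdot":[2.2953,-3.2159],"tcp":[-0.3075,-0.1853,0.2236],"\u03c4":[16.8167,3.6958]}
{"k":5,"theta":[-0.6442,-0.9858],"qdot":[2.5736,-3.2809],"tcp":[-0.3038,-0.1811,0.2262],"\u03c4":[15.3077,3.4384]}
{"k":6,"theta":[-0.6173,-1.0186],"qdot":[2.8015,-3.2785],"tcp":[-0.2997,-0.1763,0.2296],"\u03c4":[13.952,3.1751]}
{"k":7,"theta":[-0.5884,-1.0512],"qdot":[2.991,-3.2391],"tcp":[-0.295,-0.1711,0.2335],"\u03c4":[12.7336,2.926]}
{"k":8,"theta":[-0.5577,-1.0833],"qdot":[3.1499,-3.179],"tcp":[-0.2899,-0.1656,0.2379],"\u03c4":[11.6361,2.6997]}
{"k":9,"theta":[-0.5255,-1.1147],"qdot":[3.2837,-3.1074],"tcp":[-0.2844,-0.1598,0.2427],"\u03c4":[10.644,2.4987]}
{"k":10,"theta":[-0.4921,-1.1454],"qdot":[3.3964,-3.0293],"tcp":[-0.2785,-0.1537,0.2478],"\u03c4":[9.743,2.323]}
{"k":11,"theta":[-0.4577,-1.1753],"qdot":[3.4911,-2.9476],"tcp":[-0.2723,-0.1474,0.2531],"\u03c4":[8.9203,2.1709]}
{"k":12,"theta":[-0.4224,-1.2043],"qdot":[3.5705,-2.8641],"tcp":[-0.2657,-0.141,0.2585],"\u03c4":[8.1647,2.0403]}
{"k":13,"theta":[-0.3864,-1.2326],"qdot":[3.6366,-2.7798],"tcp":[-0.2588,-0.1343,0.264],"\u03c4":[7.4663,1.9289]}
{"k":14,"theta":[-0.3497,-1.2599],"qdot":[3.6912,-2.6953],"tcp":[-0.2516,-0.1276,0.2694],"\u03c4":[6.8165,1.8345]}
{"k":15,"theta":[-0.3126,-1.2864],"qdot":[3.7356,-2.6111],"tcp":[-0.2441,-0.1207,0.2748],"\u03c4":[6.2081,1.755]}
{"k":16,"theta":[-0.2751,-1.3121],"qdot":[3.7711,-2.5273],"tcp":[-0.2363,-0.1137,0.2802],"\u03c4":[5.6347,1.6883]}
{"k":17,"theta":[-0.2373,-1.337],"qdot":[3.7987,-2.4442],"tcp":[-0.2282,-0.1067,0.2853],"\u03c4":[5.0911,1.6329]}
{"k":18,"theta":[-0.1992,-1.361],"qdot":[3.8193,-2.3617],"tcp":[-0.2199,-0.0997,0.2904],"\u03c4":[4.5728,1.5871]}
{"k":19,"theta":[-0.1609,-1.3842],"qdot":[3.8336,-2.2801],"tcp":[-0.2114,-0.0926,0.2952],"\u03c4":[4.076,1.5494]}
{"k":20,"theta":[-0.1226,-1.4065],"qdot":[3.8422,-2.1993],"tcp":[-0.2026,-0.0855,0.2997],"\u03c4":[3.5978,1.5188]}
{"k":21,"theta":[-0.0841,-1.4281],"qdot":[3.8456,-2.1194],"tcp":[-0.1937,-0.0784,0.304],"\u03c4":[3.1354,1.4942]}
{"k":22,"theta":[-0.0457,-1.4489],"qdot":[3.8443,-2.0405],"tcp":[-0.1846,-0.0714,0.3081],"\u03c4":[2.6868,1.4745]}
{"k":23,"theta":[-0.0073,-1.4689],"qdot":[3.8387,-1.9626],"tcp":[-0.1754,-0.0644,0.3118],"\u03c4":[2.2505,1.4589]}
{"k":24,"theta":[0.031,-1.4881],"qdot":[3.829,-1.8858],"tcp":[-0.166,-0.0575,0.3153],"\u03c4":[1.825,1.4468]}
{"k":25,"theta":[0.0692,-1.5066],"qdot":[3.8155,-1.8101],"tcp":[-0.1565,-0.0506,0.3185],"\u03c4":[1.4093,1.4375]}
{"k":26,"theta":[0.1073,-1.5243],"qdot":[3.7985,-1.7358],"tcp":[-0.1469,-0.0438,0.3213],"\u03c4":[1.0027,1.4305]}
{"k":27,"theta":[0.1452,-1.5413],"qdot":[3.7781,-1.6628],"tcp":[-0.1373,-0.0371,0.3238],"\u03c4":[0.6048,1.4252]}
{"k":28,"theta":[0.1828,-1.5576],"qdot":[3.7545,-1.5912],"tcp":[-0.1276,-0.0305,0.326],"\u03c4":[0.215,1.4213]}
{"k":29,"theta":[0.2202,-1.5731],"qdot":[3.7278,-1.5212],"tcp":[-0.1178,-0.024,0.3279],"\u03c4":[-0.1667,1.4183]}
{"k":30,"theta":[0.2573,-1.588],"qdot":[3.6981,-1.4528],"tcp":[-0.1081,-0.0176,0.3294],"\u03c4":[-0.5405,1.4161]}
{"k":31,"theta":[0.2942,-1.6021],"qdot":[3.6656,-1.3862],"tcp":[-0.0983,-0.0113,0.3306],"\u03c4":[-0.9062,1.4143]}
{"k":32,"theta":[0.3306,-1.6157],"qdot":[3.6305,-1.3214],"tcp":[-0.0886,-0.0052,0.3315],"\u03c4":[-1.2639,1.4126]}
{"k":33,"theta":[0.3667,-1.6286],"qdot":[3.5927,-1.2586],"tcp":[-0.0789,0.0008,0.3321],"\u03c4":[-1.6133,1.411]}
{"k":34,"theta":[0.4024,-1.6408],"qdot":[3.5524,-1.1977],"tcp":[-0.0693,0.0066,0.3324],"\u03c4":[-1.9542,1.4091]}
{"k":35,"theta":[0.4377,-1.6525],"qdot":[3.5096,-1.139],"tcp":[-0.0597,0.0123,0.3324],"\u03c4":[-2.2864,1.407]}
{"k":36,"theta":[0.4726,-1.6636],"qdot":[3.4646,-1.0824],"tcp":[-0.0503,0.0178,0.3321],"\u03c4":[-2.6096,1.4045]}
{"k":37,"theta":[0.507,-1.6741],"qdot":[3.4174,-1.028],"tcp":[-0.0409,0.0231,0.3315],"\u03c4":[-2.9235,1.4015]}
{"k":38,"theta":[0.5409,-1.6841],"qdot":[3.3681,-0.9759],"tcp":[-0.0317,0.0283,0.3306],"\u03c4":[-3.2278,1.398]}
{"k":39,"theta":[0.5743,-1.6936],"qdot":[3.3168,-0.9261],"tcp":[-0.0226,0.0334,0.3295],"\u03c4":[-3.5223,1.3939]}
{"k":40,"theta":[0.6072,-1.7027],"qdot":[3.2637,-0.8786],"tcp":[-0.0136,0.0383,0.3281],"\u03c4":[-3.8068,1.3891]}
{"k":41,"theta":[0.6396,-1.7112],"qdot":[3.2088,-0.8335],"tcp":[-0.0048,0.0429,0.3265],"\u03c4":[-4.081,1.3838]}
{"k":42,"theta":[0.6714,-1.7193],"qdot":[3.1523,-0.7907],"tcp":[0.0039,0.0475,0.3247],"\u03c4":[-4.3447,1.3778]}
{"k":43,"theta":[0.7026,-1.727],"qdot":[3.0944,-0.7503],"tcp":[0.0123,0.0518,0.3227],"\u03c4":[-4.5978,1.3712]}
{"k":44,"theta":[0.7333,-1.7343],"qdot":[3.0351,-0.7122],"tcp":[0.0206,0.056,0.3204],"\u03c4":[-4.8402,1.364]}
{"k":45,"theta":[0.7633,-1.7413],"qdot":[2.9746,-0.6764],"tcp":[0.0287,0.0601,0.318],"\u03c4":[-5.0717,1.3563]}
{"k":46,"theta":[0.7927,-1.7478],"qdot":[2.913,-0.6428],"tcp":[0.0365,0.0639,0.3155]}


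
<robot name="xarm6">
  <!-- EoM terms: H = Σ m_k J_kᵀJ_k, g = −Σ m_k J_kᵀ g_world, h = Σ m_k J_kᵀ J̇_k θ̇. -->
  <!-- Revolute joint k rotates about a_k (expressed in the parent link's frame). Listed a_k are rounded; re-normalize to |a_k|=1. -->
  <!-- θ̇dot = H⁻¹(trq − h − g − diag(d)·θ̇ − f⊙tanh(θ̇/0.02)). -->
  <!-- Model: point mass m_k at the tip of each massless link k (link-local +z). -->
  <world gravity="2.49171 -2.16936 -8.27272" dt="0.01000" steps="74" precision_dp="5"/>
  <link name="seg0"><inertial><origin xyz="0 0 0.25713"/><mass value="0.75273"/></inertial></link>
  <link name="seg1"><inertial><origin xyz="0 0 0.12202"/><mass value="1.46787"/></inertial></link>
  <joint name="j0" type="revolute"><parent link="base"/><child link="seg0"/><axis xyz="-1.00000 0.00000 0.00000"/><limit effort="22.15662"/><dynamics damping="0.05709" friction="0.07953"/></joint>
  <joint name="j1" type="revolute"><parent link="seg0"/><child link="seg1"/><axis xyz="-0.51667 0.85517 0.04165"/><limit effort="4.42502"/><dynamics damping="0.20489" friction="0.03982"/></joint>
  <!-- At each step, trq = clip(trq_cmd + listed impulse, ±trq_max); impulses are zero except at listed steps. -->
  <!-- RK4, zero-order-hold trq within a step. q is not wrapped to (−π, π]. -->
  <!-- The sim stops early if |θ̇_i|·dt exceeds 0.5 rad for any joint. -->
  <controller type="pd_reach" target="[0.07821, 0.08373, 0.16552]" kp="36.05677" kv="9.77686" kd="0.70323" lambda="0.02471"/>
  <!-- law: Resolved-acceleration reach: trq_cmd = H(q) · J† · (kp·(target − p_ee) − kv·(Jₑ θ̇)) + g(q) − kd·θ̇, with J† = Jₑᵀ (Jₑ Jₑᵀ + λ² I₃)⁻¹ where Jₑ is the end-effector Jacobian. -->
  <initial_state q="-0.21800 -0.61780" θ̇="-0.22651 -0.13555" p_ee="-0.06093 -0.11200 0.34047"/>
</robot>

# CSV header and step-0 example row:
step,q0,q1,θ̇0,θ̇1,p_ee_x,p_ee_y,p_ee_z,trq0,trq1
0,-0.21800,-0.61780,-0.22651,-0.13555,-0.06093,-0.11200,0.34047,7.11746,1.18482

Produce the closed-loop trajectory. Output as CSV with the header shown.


step,q0,q1,θ̇0,θ̇1,p_ee_x,p_ee_y,p_ee_z,trq0,trq1
1,-0.21943,-0.61913,-0.05932,-0.13057,-0.06104,-0.11253,0.34020,6.62387,1.13263
2,-0.21931,-0.62037,0.08094,-0.11517,-0.06115,-0.11253,0.34012,6.19557,1.07858
3,-0.21790,-0.62144,0.20093,-0.09902,-0.06124,-0.11209,0.34019,5.81733,1.02958
4,-0.21537,-0.62236,0.30560,-0.08580,-0.06132,-0.11125,0.34040,5.47657,0.98753
5,-0.21186,-0.62316,0.39660,-0.07396,-0.06139,-0.11008,0.34072,5.16906,0.95056
6,-0.20750,-0.62384,0.47547,-0.06294,-0.06145,-0.10862,0.34115,4.89099,0.91770
7,-0.20241,-0.62442,0.54361,-0.05259,-0.06150,-0.10690,0.34165,4.63898,0.88840
8,-0.19668,-0.62489,0.60231,-0.04294,-0.06154,-0.10496,0.34222,4.40998,0.86231
9,-0.19041,-0.62528,0.65269,-0.03421,-0.06157,-0.10282,0.34284,4.20130,0.83928
10,-0.18367,-0.62558,0.69579,-0.02671,-0.06160,-0.10052,0.34350,4.01056,0.81930
11,-0.17653,-0.62581,0.73251,-0.02070,-0.06162,-0.09807,0.34419,3.83567,0.80234
12,-0.16905,-0.62599,0.76361,-0.01611,-0.06164,-0.09550,0.34490,3.67479,0.78812
13,-0.16128,-0.62613,0.78972,-0.01258,-0.06165,-0.09283,0.34562,3.52635,0.77611
14,-0.15328,-0.62624,0.81141,-0.00974,-0.06166,-0.09006,0.34635,3.38895,0.76582
15,-0.14508,-0.62632,0.82918,-0.00734,-0.06166,-0.08722,0.34707,3.26135,0.75688
16,-0.13672,-0.62638,0.84347,-0.00524,-0.06167,-0.08432,0.34778,3.14247,0.74905
17,-0.12823,-0.62642,0.85470,-0.00337,-0.06167,-0.08136,0.34848,3.03134,0.74211
18,-0.11964,-0.62644,0.86323,-0.00167,-0.06167,-0.07837,0.34916,2.92710,0.73594
19,-0.11098,-0.62644,0.86937,-0.00011,-0.06167,-0.07534,0.34983,2.82900,0.73041
20,-0.10227,-0.62643,0.87342,0.00134,-0.06167,-0.07229,0.35047,2.73638,0.72541
21,-0.09352,-0.62641,0.87561,0.00270,-0.06167,-0.06922,0.35109,2.64867,0.72087
22,-0.08477,-0.62637,0.87618,0.00398,-0.06167,-0.06615,0.35169,2.56535,0.71670
23,-0.07601,-0.62632,0.87532,0.00520,-0.06166,-0.06306,0.35226,2.48598,0.71286
24,-0.06727,-0.62626,0.87321,0.00635,-0.06166,-0.05998,0.35280,2.41014,0.70928
25,-0.05856,-0.62619,0.87000,0.00746,-0.06165,-0.05690,0.35331,2.33751,0.70592
26,-0.04988,-0.62611,0.86582,0.00851,-0.06165,-0.05383,0.35380,2.26777,0.70274
27,-0.04125,-0.62601,0.86080,0.00953,-0.06164,-0.05077,0.35426,2.20066,0.69972
28,-0.03267,-0.62591,0.85505,0.01050,-0.06163,-0.04772,0.35469,2.13592,0.69682
29,-0.02416,-0.62580,0.84866,0.01144,-0.06162,-0.04469,0.35509,2.07337,0.69401
30,-0.01571,-0.62568,0.84171,0.01235,-0.06161,-0.04169,0.35546,2.01281,0.69128
31,-0.00733,-0.62555,0.83428,0.01323,-0.06160,-0.03870,0.35581,1.95408,0.68861
32,0.00097,-0.62541,0.82643,0.01409,-0.06159,-0.03574,0.35613,1.89703,0.68599
33,0.00919,-0.62526,0.81823,0.01491,-0.06157,-0.03280,0.35642,1.84155,0.68339
34,0.01733,-0.62510,0.80973,0.01571,-0.06156,-0.02989,0.35669,1.78751,0.68082
35,0.02538,-0.62494,0.80096,0.01649,-0.06155,-0.02701,0.35693,1.73483,0.67826
36,0.03335,-0.62477,0.79198,0.01724,-0.06153,-0.02416,0.35714,1.68341,0.67570
37,0.04122,-0.62459,0.78282,0.01797,-0.06152,-0.02134,0.35734,1.63317,0.67315
38,0.04900,-0.62441,0.77352,0.01868,-0.06150,-0.01855,0.35750,1.58405,0.67059
39,0.05669,-0.62422,0.76409,0.01937,-0.06148,-0.01579,0.35765,1.53598,0.66802
40,0.06428,-0.62402,0.75457,0.02003,-0.06147,-0.01306,0.35777,1.48892,0.66544
41,0.07177,-0.62381,0.74499,0.02068,-0.06145,-0.01037,0.35787,1.44280,0.66285
42,0.07917,-0.62360,0.73535,0.02131,-0.06143,-0.00771,0.35795,1.39760,0.66024
43,0.08648,-0.62338,0.72568,0.02191,-0.06141,-0.00508,0.35802,1.35326,0.65761
44,0.09368,-0.62316,0.71599,0.02250,-0.06139,-0.00249,0.35806,1.30976,0.65497
45,0.10079,-0.62293,0.70631,0.02307,-0.06137,0.00007,0.35808,1.26707,0.65231
46,0.10781,-0.62270,0.69663,0.02362,-0.06135,0.00259,0.35809,1.22514,0.64963
47,0.11472,-0.62246,0.68698,0.02416,-0.06133,0.00508,0.35808,1.18397,0.64694
48,0.12154,-0.62221,0.67736,0.02467,-0.06131,0.00754,0.35805,1.14352,0.64423
49,0.12827,-0.62196,0.66779,0.02517,-0.06129,0.00996,0.35801,1.10378,0.64150
50,0.13490,-0.62171,0.65826,0.02565,-0.06127,0.01235,0.35795,1.06472,0.63876
51,0.14143,-0.62145,0.64879,0.02611,-0.06124,0.01470,0.35788,1.02632,0.63601
52,0.14787,-0.62118,0.63938,0.02655,-0.06122,0.01702,0.35779,0.98858,0.63324
53,0.15421,-0.62091,0.63004,0.02698,-0.06120,0.01931,0.35769,0.95147,0.63047
54,0.16047,-0.62064,0.62078,0.02740,-0.06117,0.02156,0.35758,0.91498,0.62768
55,0.16663,-0.62036,0.61159,0.02779,-0.06115,0.02378,0.35746,0.87910,0.62488
56,0.17270,-0.62008,0.60248,0.02818,-0.06113,0.02596,0.35733,0.84381,0.62208
57,0.17867,-0.61980,0.59346,0.02854,-0.06110,0.02812,0.35718,0.80910,0.61927
58,0.18456,-0.61951,0.58453,0.02890,-0.06108,0.03024,0.35703,0.77497,0.61646
59,0.19036,-0.61922,0.57568,0.02923,-0.06105,0.03232,0.35686,0.74140,0.61364
60,0.19607,-0.61893,0.56693,0.02956,-0.06103,0.03438,0.35669,0.70837,0.61082
61,0.20170,-0.61863,0.55827,0.02987,-0.06100,0.03640,0.35651,0.67589,0.60800
62,0.20724,-0.61833,0.54971,0.03017,-0.06097,0.03840,0.35632,0.64394,0.60518
63,0.21269,-0.61802,0.54124,0.03045,-0.06095,0.04036,0.35612,0.61251,0.60236
64,0.21806,-0.61772,0.53287,0.03072,-0.06092,0.04229,0.35592,0.58159,0.59954
65,0.22335,-0.61741,0.52460,0.03098,-0.06089,0.04419,0.35571,0.55118,0.59672
66,0.22855,-0.61710,0.51643,0.03123,-0.06087,0.04606,0.35549,0.52127,0.59391
67,0.23367,-0.61678,0.50836,0.03147,-0.06084,0.04790,0.35527,0.49184,0.59111
68,0.23872,-0.61647,0.50039,0.03170,-0.06081,0.04971,0.35504,0.46290,0.58831
69,0.24368,-0.61615,0.49252,0.03192,-0.06079,0.05149,0.35481,0.43443,0.58552
70,0.24856,-0.61583,0.48475,0.03212,-0.06076,0.05325,0.35457,0.40643,0.58274
71,0.25337,-0.61551,0.47709,0.03232,-0.06073,0.05497,0.35433,0.37888,0.57996
72,0.25810,-0.61518,0.46952,0.03251,-0.06070,0.05667,0.35408,0.35179,0.57720
73,0.26276,-0.61485,0.46205,0.03269,-0.06067,0.05834,0.35383,0.32514,0.57445
74,0.26734,-0.61453,0.45468,0.03286,-0.06064,0.05998,0.35358,,
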